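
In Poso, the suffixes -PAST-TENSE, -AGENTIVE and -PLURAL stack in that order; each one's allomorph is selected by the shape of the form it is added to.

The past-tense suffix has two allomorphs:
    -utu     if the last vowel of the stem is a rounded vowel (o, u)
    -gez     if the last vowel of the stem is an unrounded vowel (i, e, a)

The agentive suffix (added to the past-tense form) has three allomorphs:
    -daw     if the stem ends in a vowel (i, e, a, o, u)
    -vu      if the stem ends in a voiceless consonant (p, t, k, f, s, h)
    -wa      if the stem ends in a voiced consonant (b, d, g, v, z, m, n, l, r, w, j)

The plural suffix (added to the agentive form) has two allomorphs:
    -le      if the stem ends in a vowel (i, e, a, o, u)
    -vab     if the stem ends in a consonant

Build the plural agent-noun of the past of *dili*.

*dili*: last vowel = /i/, an unrounded vowel → -gez → *diligez*.
Since the final sound of the past-tense form *diligez* is /z/ (a voiced consonant), it takes -wa, giving *diligezwa*.
Since the final sound of the agentive form *diligezwa* is /a/ (a vowel), it takes -le, giving *diligezwale*.

diligezwale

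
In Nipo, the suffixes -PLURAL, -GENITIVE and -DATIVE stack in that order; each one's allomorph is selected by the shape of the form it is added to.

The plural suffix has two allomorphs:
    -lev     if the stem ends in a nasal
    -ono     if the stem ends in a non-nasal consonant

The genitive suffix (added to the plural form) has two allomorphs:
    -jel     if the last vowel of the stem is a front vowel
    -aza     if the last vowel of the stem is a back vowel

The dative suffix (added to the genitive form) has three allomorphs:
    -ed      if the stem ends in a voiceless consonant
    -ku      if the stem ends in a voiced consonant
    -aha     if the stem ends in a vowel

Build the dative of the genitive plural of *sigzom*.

sigzomlevjelku

*sigzom*: final consonant = /m/, a nasal → -lev → *sigzomlev*.
The plural form *sigzomlev* — last vowel /e/ (a front vowel) → -jel → *sigzomlevjel*.
Since the final sound of the genitive form *sigzomlevjel* is /l/ (a voiced consonant), it takes -ku, giving *sigzomlevjelku*.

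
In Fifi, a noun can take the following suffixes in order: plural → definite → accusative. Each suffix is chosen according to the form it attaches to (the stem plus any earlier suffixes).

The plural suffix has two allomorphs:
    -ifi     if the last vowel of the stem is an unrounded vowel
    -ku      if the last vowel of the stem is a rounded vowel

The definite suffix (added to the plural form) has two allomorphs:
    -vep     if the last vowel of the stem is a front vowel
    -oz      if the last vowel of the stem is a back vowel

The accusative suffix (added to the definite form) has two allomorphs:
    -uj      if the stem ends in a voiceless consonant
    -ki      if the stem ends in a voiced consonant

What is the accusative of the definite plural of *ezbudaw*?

ezbudawifivepuj

*ezbudaw*: last vowel = /a/, an unrounded vowel → -ifi → *ezbudawifi*.
The last vowel of the plural form *ezbudawifi* is /i/, which is a front vowel, so the definite suffix is -vep, giving *ezbudawifivep*.
The definite form *ezbudawifivep*: final consonant = /p/, voiceless → -uj → *ezbudawifivepuj*.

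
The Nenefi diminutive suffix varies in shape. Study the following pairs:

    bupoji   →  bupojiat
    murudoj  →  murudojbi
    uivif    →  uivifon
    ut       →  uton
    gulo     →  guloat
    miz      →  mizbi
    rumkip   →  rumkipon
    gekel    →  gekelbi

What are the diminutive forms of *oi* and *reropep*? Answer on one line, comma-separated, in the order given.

oiat, reropepon

The alternation tracks the final sound of the stem — -on when the stem ends in a voiceless consonant (*uivif*, *ut*, *rumkip*); -bi when the stem ends in a voiced consonant (*murudoj*, *miz*, *gekel*); -at when the stem ends in a vowel (*bupoji*, *gulo*).
*oi*: final sound = /i/, a vowel → -at → *oiat*.
The final sound of *reropep* is /p/, which is a voiceless consonant, so the suffix is -on, giving *reropepon*.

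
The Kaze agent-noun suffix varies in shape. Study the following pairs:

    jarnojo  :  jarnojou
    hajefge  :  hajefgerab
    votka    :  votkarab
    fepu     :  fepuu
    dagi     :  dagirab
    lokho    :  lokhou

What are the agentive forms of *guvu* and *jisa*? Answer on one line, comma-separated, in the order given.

guvuu, jisarab

The suffix is conditioned by the last vowel: -u when the last vowel of the stem is a rounded vowel (*jarnojo*, *fepu*, *lokho*); -rab when the last vowel of the stem is an unrounded vowel (*hajefge*, *votka*, *dagi*).
*guvu* — last vowel /u/ (a rounded vowel) → -u → *guvuu*.
Since the last vowel of *jisa* is /a/ (an unrounded vowel), it takes -rab, giving *jisarab*.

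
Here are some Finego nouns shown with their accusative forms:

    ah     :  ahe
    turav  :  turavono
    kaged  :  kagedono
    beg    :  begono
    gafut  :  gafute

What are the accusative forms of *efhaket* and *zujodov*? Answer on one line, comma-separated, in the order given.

The alternation tracks the final consonant of the stem — -e when the stem ends in a voiceless consonant (*ah*, *gafut*); -ono when the stem ends in a voiced consonant (*turav*, *kaged*, *beg*).
The final consonant of *efhaket* is /t/, which is voiceless, so the suffix is -e, giving *efhakete*.
The final consonant of *zujodov* is /v/, which is voiced, so the suffix is -ono, giving *zujodovono*.

efhakete, zujodovono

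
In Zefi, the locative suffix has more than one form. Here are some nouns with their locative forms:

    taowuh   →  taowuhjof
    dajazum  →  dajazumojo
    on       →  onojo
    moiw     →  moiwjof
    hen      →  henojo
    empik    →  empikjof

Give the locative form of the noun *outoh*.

outohjof

The suffix is conditioned by the final consonant: -ojo when the stem ends in a nasal (*dajazum*, *on*, *hen*); -jof when the stem ends in a non-nasal consonant (*taowuh*, *moiw*, *empik*).
*outoh* — final consonant /h/ (non-nasal) → -jof → *outohjof*.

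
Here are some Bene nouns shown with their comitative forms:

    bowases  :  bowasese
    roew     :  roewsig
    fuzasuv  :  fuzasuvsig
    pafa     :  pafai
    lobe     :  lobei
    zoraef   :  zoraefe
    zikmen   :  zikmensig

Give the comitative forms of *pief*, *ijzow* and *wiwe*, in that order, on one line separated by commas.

piefe, ijzowsig, wiwei

The pattern is voicing of the final sound: -e when the stem ends in a voiceless consonant (*bowases*, *zoraef*); -sig when the stem ends in a voiced consonant (*roew*, *fuzasuv*, *zikmen*); -i when the stem ends in a vowel (*pafa*, *lobe*).
The final sound of *pief* is /f/, which is a voiceless consonant, so the suffix is -e, giving *piefe*.
Since the final sound of *ijzow* is /w/ (a voiced consonant), it takes -sig, giving *ijzowsig*.
The final sound of *wiwe* is /e/, which is a vowel, so the suffix is -i, giving *wiwei*.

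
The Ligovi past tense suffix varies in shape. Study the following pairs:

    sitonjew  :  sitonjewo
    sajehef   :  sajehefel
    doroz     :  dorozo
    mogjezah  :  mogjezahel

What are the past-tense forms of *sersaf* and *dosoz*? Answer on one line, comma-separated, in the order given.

The pattern is voicing of the final consonant: -el when the stem ends in a voiceless consonant (*sajehef*, *mogjezah*); -o when the stem ends in a voiced consonant (*sitonjew*, *doroz*).
*sersaf*: final consonant = /f/, voiceless → -el → *sersafel*.
Since the final consonant of *dosoz* is /z/ (voiced), it takes -o, giving *dosozo*.

sersafel, dosozo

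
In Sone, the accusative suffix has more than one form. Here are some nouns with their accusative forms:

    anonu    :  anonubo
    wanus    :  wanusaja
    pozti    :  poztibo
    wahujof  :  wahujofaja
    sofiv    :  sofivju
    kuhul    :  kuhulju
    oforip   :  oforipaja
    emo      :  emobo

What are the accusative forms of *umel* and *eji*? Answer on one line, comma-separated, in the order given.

The pattern is voicing of the final sound: -aja when the stem ends in a voiceless consonant (*wanus*, *wahujof*, *oforip*); -ju when the stem ends in a voiced consonant (*sofiv*, *kuhul*); -bo when the stem ends in a vowel (*anonu*, *pozti*, *emo*).
Since the final sound of *umel* is /l/ (a voiced consonant), it takes -ju, giving *umelju*.
*eji* — final sound /i/ (a vowel) → -bo → *ejibo*.

umelju, ejibo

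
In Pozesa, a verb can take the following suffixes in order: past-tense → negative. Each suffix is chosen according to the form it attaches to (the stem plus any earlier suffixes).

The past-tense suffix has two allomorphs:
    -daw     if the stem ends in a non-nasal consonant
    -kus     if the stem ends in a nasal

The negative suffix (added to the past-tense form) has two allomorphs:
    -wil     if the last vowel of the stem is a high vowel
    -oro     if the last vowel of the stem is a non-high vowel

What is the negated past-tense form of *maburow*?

The final consonant of *maburow* is /w/, which is non-nasal, so the past-tense suffix is -daw, giving *maburowdaw*.
Since the last vowel of the past-tense form *maburowdaw* is /a/ (a non-high vowel), it takes -oro, giving *maburowdaworo*.

maburowdaworo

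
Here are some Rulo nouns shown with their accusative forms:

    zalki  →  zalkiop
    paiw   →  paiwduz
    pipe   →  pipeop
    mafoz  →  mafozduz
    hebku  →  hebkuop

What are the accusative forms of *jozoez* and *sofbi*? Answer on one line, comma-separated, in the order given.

The suffix is conditioned by the final sound: -duz when the stem ends in a consonant (*paiw*, *mafoz*); -op when the stem ends in a vowel (*zalki*, *pipe*, *hebku*).
The final sound of *jozoez* is /z/, which is a consonant, so the suffix is -duz, giving *jozoezduz*.
The final sound of *sofbi* is /i/, which is a vowel, so the suffix is -op, giving *sofbiop*.

jozoezduz, sofbiop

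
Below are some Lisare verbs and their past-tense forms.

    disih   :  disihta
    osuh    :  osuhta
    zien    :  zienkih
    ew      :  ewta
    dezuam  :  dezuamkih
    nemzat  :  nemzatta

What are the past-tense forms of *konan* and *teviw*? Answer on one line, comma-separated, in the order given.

konankih, teviwta

The alternation tracks the final consonant of the stem — -kih when the stem ends in a nasal (*zien*, *dezuam*); -ta when the stem ends in a non-nasal consonant (*disih*, *osuh*, *ew*, *nemzat*).
*konan* — final consonant /n/ (a nasal) → -kih → *konankih*.
*teviw* — final consonant /w/ (non-nasal) → -ta → *teviwta*.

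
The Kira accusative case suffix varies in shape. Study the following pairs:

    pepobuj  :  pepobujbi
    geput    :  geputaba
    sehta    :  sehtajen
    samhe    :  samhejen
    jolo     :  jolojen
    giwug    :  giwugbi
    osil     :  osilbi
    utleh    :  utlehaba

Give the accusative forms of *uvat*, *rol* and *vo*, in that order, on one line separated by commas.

uvataba, rolbi, vojen

The alternation tracks the final sound of the stem — -aba when the stem ends in a voiceless consonant (*geput*, *utleh*); -bi when the stem ends in a voiced consonant (*pepobuj*, *giwug*, *osil*); -jen when the stem ends in a vowel (*sehta*, *samhe*, *jolo*).
Since the final sound of *uvat* is /t/ (a voiceless consonant), it takes -aba, giving *uvataba*.
Since the final sound of *rol* is /l/ (a voiced consonant), it takes -bi, giving *rolbi*.
Since the final sound of *vo* is /o/ (a vowel), it takes -jen, giving *vojen*.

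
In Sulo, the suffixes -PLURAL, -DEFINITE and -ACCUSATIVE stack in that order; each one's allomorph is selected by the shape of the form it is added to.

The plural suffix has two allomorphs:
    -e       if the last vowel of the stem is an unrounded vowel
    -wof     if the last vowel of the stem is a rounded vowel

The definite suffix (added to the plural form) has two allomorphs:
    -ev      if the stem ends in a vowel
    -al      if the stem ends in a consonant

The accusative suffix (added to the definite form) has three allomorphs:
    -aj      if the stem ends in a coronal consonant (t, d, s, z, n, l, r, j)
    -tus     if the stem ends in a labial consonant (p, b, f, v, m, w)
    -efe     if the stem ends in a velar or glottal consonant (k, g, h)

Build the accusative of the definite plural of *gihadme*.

The last vowel of *gihadme* is /e/, which is an unrounded vowel, so the plural suffix is -e, giving *gihadmee*.
Since the final sound of the plural form *gihadmee* is /e/ (a vowel), it takes -ev, giving *gihadmeeev*.
The definite form *gihadmeeev*: final consonant = /v/, labial → -tus → *gihadmeeevtus*.

gihadmeeevtus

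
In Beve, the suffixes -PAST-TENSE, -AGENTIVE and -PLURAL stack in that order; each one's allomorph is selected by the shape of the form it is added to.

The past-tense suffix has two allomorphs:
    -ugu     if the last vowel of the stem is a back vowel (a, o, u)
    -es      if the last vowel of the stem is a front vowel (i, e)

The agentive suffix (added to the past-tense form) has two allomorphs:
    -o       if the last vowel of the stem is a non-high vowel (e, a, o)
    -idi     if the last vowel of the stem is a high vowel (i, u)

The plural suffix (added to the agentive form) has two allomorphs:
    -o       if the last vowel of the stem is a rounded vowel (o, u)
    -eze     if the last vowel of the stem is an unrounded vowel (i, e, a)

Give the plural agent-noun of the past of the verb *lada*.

Since the last vowel of *lada* is /a/ (a back vowel), it takes -ugu, giving *ladaugu*.
The last vowel of the past-tense form *ladaugu* is /u/, which is a high vowel, so the agentive suffix is -idi, giving *ladauguidi*.
Since the last vowel of the agentive form *ladauguidi* is /i/ (an unrounded vowel), it takes -eze, giving *ladauguidieze*.

ladauguidieze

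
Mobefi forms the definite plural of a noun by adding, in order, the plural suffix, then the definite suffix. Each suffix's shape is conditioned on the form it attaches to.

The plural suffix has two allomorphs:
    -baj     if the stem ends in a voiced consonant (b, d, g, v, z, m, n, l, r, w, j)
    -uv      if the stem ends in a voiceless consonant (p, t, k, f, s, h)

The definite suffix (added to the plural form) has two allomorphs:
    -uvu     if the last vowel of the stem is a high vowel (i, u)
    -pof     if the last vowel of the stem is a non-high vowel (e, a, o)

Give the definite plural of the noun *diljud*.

diljudbajpof

*diljud*: final consonant = /d/, voiced → -baj → *diljudbaj*.
The plural form *diljudbaj*: last vowel = /a/, a non-high vowel → -pof → *diljudbajpof*.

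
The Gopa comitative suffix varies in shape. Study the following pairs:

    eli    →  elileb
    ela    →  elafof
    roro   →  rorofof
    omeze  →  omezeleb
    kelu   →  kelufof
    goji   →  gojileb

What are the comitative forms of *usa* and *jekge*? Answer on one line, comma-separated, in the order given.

usafof, jekgeleb

The pattern is front/back vowel harmony: -leb when the last vowel of the stem is a front vowel (*eli*, *omeze*, *goji*); -fof when the last vowel of the stem is a back vowel (*ela*, *roro*, *kelu*).
Since the last vowel of *usa* is /a/ (a back vowel), it takes -fof, giving *usafof*.
*jekge*: last vowel = /e/, a front vowel → -leb → *jekgeleb*.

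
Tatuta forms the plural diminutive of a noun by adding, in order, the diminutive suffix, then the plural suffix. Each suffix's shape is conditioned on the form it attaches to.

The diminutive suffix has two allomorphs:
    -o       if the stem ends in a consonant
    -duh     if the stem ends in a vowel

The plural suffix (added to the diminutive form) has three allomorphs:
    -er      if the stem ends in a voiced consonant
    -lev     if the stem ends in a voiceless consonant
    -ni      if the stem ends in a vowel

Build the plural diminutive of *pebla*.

pebladuhlev

Since the final sound of *pebla* is /a/ (a vowel), it takes -duh, giving *pebladuh*.
Since the final sound of the diminutive form *pebladuh* is /h/ (a voiceless consonant), it takes -lev, giving *pebladuhlev*.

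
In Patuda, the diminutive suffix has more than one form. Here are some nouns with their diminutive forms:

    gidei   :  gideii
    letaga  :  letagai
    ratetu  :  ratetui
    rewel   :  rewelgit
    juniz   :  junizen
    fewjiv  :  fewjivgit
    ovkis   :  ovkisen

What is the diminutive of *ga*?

Looking at the final sound of each stem: -en when the stem ends in a sibilant (*juniz*, *ovkis*); -git when the stem ends in a non-sibilant consonant (*rewel*, *fewjiv*); -i when the stem ends in a vowel (*gidei*, *letaga*, *ratetu*).
*ga* — final sound /a/ (a vowel) → -i → *gai*.

gai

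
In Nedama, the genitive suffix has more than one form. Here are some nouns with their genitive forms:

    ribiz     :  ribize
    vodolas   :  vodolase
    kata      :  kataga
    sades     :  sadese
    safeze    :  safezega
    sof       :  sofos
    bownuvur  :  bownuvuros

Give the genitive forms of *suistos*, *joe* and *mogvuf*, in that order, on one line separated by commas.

suistose, joega, mogvufos

The suffix is conditioned by the final sound: -e when the stem ends in a sibilant (*ribiz*, *vodolas*, *sades*); -os when the stem ends in a non-sibilant consonant (*sof*, *bownuvur*); -ga when the stem ends in a vowel (*kata*, *safeze*).
The final sound of *suistos* is /s/, which is a sibilant, so the suffix is -e, giving *suistose*.
*joe* — final sound /e/ (a vowel) → -ga → *joega*.
Since the final sound of *mogvuf* is /f/ (a non-sibilant consonant), it takes -os, giving *mogvufos*.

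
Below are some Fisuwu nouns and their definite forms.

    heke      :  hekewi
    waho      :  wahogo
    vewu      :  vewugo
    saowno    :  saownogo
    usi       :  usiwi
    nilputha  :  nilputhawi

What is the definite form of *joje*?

jojewi

Looking at the last vowel of each stem: -go when the last vowel of the stem is a rounded vowel (*waho*, *vewu*, *saowno*); -wi when the last vowel of the stem is an unrounded vowel (*heke*, *usi*, *nilputha*).
*joje*: last vowel = /e/, an unrounded vowel → -wi → *jojewi*.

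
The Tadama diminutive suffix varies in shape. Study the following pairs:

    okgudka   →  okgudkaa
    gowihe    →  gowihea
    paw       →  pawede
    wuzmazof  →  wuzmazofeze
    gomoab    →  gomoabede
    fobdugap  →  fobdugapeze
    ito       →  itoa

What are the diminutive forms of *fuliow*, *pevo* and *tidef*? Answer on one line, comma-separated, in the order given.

fuliowede, pevoa, tidefeze

The suffix is conditioned by the final sound: -eze when the stem ends in a voiceless consonant (*wuzmazof*, *fobdugap*); -ede when the stem ends in a voiced consonant (*paw*, *gomoab*); -a when the stem ends in a vowel (*okgudka*, *gowihe*, *ito*).
*fuliow*: final sound = /w/, a voiced consonant → -ede → *fuliowede*.
*pevo*: final sound = /o/, a vowel → -a → *pevoa*.
Since the final sound of *tidef* is /f/ (a voiceless consonant), it takes -eze, giving *tidefeze*.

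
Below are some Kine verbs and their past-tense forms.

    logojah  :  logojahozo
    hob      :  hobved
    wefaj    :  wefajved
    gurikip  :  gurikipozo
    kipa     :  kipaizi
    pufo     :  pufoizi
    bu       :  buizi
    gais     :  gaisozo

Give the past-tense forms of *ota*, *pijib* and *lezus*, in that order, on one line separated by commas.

otaizi, pijibved, lezusozo

The suffix is conditioned by the final sound: -ozo when the stem ends in a voiceless consonant (*logojah*, *gurikip*, *gais*); -ved when the stem ends in a voiced consonant (*hob*, *wefaj*); -izi when the stem ends in a vowel (*kipa*, *pufo*, *bu*).
*ota*: final sound = /a/, a vowel → -izi → *otaizi*.
*pijib*: final sound = /b/, a voiced consonant → -ved → *pijibved*.
*lezus* — final sound /s/ (a voiceless consonant) → -ozo → *lezusozo*.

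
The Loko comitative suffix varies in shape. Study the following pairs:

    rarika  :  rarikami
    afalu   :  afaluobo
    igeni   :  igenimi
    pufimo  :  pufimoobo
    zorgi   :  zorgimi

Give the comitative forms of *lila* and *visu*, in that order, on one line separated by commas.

The alternation tracks the last vowel of the stem — -obo when the last vowel of the stem is a rounded vowel (*afalu*, *pufimo*); -mi when the last vowel of the stem is an unrounded vowel (*rarika*, *igeni*, *zorgi*).
Since the last vowel of *lila* is /a/ (an unrounded vowel), it takes -mi, giving *lilami*.
Since the last vowel of *visu* is /u/ (a rounded vowel), it takes -obo, giving *visuobo*.

lilami, visuobo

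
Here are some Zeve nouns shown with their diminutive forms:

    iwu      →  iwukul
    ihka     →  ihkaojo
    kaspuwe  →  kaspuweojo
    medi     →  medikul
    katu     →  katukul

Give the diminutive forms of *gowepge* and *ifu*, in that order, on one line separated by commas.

The pattern is height harmony: -kul when the last vowel of the stem is a high vowel (*iwu*, *medi*, *katu*); -ojo when the last vowel of the stem is a non-high vowel (*ihka*, *kaspuwe*).
*gowepge*: last vowel = /e/, a non-high vowel → -ojo → *gowepgeojo*.
*ifu*: last vowel = /u/, a high vowel → -kul → *ifukul*.

gowepgeojo, ifukul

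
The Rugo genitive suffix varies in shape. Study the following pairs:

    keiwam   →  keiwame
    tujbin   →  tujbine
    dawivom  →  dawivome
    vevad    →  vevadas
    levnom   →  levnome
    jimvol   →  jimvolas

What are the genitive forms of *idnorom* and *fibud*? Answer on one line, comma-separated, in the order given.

idnorome, fibudas

Looking at the final consonant of each stem: -e when the stem ends in a nasal (*keiwam*, *tujbin*, *dawivom*, *levnom*); -as when the stem ends in a non-nasal consonant (*vevad*, *jimvol*).
*idnorom* — final consonant /m/ (a nasal) → -e → *idnorome*.
*fibud* — final consonant /d/ (non-nasal) → -as → *fibudas*.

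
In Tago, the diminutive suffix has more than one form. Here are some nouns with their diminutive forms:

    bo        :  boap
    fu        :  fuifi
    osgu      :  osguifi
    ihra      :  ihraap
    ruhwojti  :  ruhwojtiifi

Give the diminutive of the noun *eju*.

Looking at the last vowel of each stem: -ifi when the last vowel of the stem is a high vowel (*fu*, *osgu*, *ruhwojti*); -ap when the last vowel of the stem is a non-high vowel (*bo*, *ihra*).
Since the last vowel of *eju* is /u/ (a high vowel), it takes -ifi, giving *ejuifi*.

ejuifi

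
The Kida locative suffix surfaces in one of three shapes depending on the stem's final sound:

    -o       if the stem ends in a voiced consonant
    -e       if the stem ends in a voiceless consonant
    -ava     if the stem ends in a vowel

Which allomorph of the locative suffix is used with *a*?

Since the final sound of *a* is /a/ (a vowel), it takes -ava.

-ava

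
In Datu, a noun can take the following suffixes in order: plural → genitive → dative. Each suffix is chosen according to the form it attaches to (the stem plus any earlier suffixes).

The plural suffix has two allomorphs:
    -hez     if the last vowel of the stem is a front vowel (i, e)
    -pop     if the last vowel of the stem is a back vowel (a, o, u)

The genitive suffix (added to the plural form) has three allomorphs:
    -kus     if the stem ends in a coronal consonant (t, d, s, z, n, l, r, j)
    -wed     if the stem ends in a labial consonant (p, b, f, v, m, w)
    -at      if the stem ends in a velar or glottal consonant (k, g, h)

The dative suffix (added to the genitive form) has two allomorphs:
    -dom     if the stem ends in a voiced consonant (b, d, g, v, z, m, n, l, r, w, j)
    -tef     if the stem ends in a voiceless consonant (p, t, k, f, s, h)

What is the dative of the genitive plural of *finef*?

Since the last vowel of *finef* is /e/ (a front vowel), it takes -hez, giving *finefhez*.
Since the final consonant of the plural form *finefhez* is /z/ (coronal), it takes -kus, giving *finefhezkus*.
Since the final consonant of the genitive form *finefhezkus* is /s/ (voiceless), it takes -tef, giving *finefhezkustef*.

finefhezkustef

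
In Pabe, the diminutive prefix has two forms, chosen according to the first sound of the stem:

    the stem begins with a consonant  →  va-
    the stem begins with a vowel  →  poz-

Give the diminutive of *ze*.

vaze

The first sound of *ze* is /z/, which is a consonant, so the prefix is va-, giving *vaze*.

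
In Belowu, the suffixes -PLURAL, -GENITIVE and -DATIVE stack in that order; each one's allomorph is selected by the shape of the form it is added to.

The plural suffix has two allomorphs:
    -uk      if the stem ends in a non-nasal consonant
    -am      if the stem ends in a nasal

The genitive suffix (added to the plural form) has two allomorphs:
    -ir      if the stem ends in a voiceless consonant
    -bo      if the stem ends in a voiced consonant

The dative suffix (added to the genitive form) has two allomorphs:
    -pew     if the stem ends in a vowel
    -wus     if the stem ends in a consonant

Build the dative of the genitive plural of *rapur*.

rapurukirwus

The final consonant of *rapur* is /r/, which is non-nasal, so the plural suffix is -uk, giving *rapuruk*.
The final consonant of the plural form *rapuruk* is /k/, which is voiceless, so the genitive suffix is -ir, giving *rapurukir*.
The genitive form *rapurukir*: final sound = /r/, a consonant → -wus → *rapurukirwus*.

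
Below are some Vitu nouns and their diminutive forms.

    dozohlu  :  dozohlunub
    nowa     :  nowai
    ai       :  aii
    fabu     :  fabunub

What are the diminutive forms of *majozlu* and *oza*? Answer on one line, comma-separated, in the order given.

majozlunub, ozai

The alternation tracks the last vowel of the stem — -nub when the last vowel of the stem is a rounded vowel (*dozohlu*, *fabu*); -i when the last vowel of the stem is an unrounded vowel (*nowa*, *ai*).
*majozlu*: last vowel = /u/, a rounded vowel → -nub → *majozlunub*.
Since the last vowel of *oza* is /a/ (an unrounded vowel), it takes -i, giving *ozai*.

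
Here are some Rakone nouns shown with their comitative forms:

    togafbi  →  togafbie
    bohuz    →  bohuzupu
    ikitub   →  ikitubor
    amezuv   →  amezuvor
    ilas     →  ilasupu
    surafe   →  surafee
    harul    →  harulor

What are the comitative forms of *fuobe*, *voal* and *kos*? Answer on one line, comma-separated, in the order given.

fuobee, voalor, kosupu

The pattern is sibilance of the final sound: -upu when the stem ends in a sibilant (*bohuz*, *ilas*); -or when the stem ends in a non-sibilant consonant (*ikitub*, *amezuv*, *harul*); -e when the stem ends in a vowel (*togafbi*, *surafe*).
Since the final sound of *fuobe* is /e/ (a vowel), it takes -e, giving *fuobee*.
Since the final sound of *voal* is /l/ (a non-sibilant consonant), it takes -or, giving *voalor*.
*kos* — final sound /s/ (a sibilant) → -upu → *kosupu*.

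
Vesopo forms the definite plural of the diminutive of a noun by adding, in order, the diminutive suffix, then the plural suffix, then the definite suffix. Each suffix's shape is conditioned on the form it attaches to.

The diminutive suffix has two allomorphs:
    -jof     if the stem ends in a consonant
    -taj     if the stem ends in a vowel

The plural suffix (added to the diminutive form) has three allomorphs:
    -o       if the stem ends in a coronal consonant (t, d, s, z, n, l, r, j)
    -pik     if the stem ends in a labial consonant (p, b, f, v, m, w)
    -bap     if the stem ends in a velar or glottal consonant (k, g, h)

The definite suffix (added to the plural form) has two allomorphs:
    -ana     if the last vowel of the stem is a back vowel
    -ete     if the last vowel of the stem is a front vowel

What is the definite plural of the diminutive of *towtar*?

Since the final sound of *towtar* is /r/ (a consonant), it takes -jof, giving *towtarjof*.
The diminutive form *towtarjof* — final consonant /f/ (labial) → -pik → *towtarjofpik*.
The plural form *towtarjofpik*: last vowel = /i/, a front vowel → -ete → *towtarjofpikete*.

towtarjofpikete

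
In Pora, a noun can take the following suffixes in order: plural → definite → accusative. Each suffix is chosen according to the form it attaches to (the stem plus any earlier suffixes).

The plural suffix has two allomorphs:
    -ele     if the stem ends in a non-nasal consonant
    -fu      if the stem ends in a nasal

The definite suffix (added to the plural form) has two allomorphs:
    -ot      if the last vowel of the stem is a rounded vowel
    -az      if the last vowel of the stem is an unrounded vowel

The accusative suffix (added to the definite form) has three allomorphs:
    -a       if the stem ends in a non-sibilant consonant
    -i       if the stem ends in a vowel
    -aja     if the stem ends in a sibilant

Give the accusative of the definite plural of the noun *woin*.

Since the final consonant of *woin* is /n/ (a nasal), it takes -fu, giving *woinfu*.
The plural form *woinfu*: last vowel = /u/, a rounded vowel → -ot → *woinfuot*.
The definite form *woinfuot* — final sound /t/ (a non-sibilant consonant) → -a → *woinfuota*.

woinfuota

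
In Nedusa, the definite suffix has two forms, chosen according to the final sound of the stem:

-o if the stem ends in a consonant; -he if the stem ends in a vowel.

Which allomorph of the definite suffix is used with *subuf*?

*subuf* — final sound /f/ (a consonant) → -o.

-o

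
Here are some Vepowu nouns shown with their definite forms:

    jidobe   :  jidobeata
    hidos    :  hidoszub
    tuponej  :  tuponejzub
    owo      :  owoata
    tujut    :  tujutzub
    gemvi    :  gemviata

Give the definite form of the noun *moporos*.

moporoszub

The suffix is conditioned by the final sound: -zub when the stem ends in a consonant (*hidos*, *tuponej*, *tujut*); -ata when the stem ends in a vowel (*jidobe*, *owo*, *gemvi*).
The final sound of *moporos* is /s/, which is a consonant, so the suffix is -zub, giving *moporoszub*.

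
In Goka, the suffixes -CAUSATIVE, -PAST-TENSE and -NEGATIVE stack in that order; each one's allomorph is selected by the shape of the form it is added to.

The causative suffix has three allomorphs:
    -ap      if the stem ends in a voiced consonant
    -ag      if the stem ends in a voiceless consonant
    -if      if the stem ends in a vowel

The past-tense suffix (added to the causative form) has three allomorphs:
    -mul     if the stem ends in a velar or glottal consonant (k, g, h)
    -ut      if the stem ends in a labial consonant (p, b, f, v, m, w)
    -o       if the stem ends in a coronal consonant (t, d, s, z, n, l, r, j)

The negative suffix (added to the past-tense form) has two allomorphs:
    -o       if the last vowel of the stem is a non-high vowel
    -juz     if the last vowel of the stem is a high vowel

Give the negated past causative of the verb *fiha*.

fihaifutjuz

The final sound of *fiha* is /a/, which is a vowel, so the causative suffix is -if, giving *fihaif*.
The causative form *fihaif* — final consonant /f/ (labial) → -ut → *fihaifut*.
The past-tense form *fihaifut* — last vowel /u/ (a high vowel) → -juz → *fihaifutjuz*.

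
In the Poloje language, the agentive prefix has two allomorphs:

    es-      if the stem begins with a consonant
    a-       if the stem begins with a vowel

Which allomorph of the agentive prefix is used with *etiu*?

Since the first sound of *etiu* is /e/ (a vowel), it takes a-.

a-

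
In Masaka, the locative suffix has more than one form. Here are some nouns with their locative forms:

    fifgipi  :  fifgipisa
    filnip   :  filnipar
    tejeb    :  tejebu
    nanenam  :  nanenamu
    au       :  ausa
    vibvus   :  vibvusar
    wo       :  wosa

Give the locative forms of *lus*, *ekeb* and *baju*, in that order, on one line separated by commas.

lusar, ekebu, bajusa

The suffix is conditioned by the final sound: -ar when the stem ends in a voiceless consonant (*filnip*, *vibvus*); -u when the stem ends in a voiced consonant (*tejeb*, *nanenam*); -sa when the stem ends in a vowel (*fifgipi*, *au*, *wo*).
*lus* — final sound /s/ (a voiceless consonant) → -ar → *lusar*.
Since the final sound of *ekeb* is /b/ (a voiced consonant), it takes -u, giving *ekebu*.
The final sound of *baju* is /u/, which is a vowel, so the suffix is -sa, giving *bajusa*.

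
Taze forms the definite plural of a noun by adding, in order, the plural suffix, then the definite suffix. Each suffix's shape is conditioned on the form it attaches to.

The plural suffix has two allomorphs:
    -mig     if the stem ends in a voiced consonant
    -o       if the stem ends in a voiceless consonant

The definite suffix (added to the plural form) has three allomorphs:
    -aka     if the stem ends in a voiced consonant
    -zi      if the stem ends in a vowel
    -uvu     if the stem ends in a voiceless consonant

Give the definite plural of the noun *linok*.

linokozi

The final consonant of *linok* is /k/, which is voiceless, so the plural suffix is -o, giving *linoko*.
The plural form *linoko*: final sound = /o/, a vowel → -zi → *linokozi*.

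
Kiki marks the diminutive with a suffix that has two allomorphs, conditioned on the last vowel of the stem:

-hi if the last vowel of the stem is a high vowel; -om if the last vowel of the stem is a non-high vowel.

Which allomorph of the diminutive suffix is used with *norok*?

Since the last vowel of *norok* is /o/ (a non-high vowel), it takes -om.

-om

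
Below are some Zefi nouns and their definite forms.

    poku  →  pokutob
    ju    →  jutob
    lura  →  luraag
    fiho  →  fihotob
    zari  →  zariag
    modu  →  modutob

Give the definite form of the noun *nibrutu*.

The suffix is conditioned by the last vowel: -tob when the last vowel of the stem is a rounded vowel (*poku*, *ju*, *fiho*, *modu*); -ag when the last vowel of the stem is an unrounded vowel (*lura*, *zari*).
Since the last vowel of *nibrutu* is /u/ (a rounded vowel), it takes -tob, giving *nibrututob*.

nibrututob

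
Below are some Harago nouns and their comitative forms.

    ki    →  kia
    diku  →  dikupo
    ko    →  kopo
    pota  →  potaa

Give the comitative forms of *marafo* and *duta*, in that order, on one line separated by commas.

Looking at the last vowel of each stem: -po when the last vowel of the stem is a rounded vowel (*diku*, *ko*); -a when the last vowel of the stem is an unrounded vowel (*ki*, *pota*).
Since the last vowel of *marafo* is /o/ (a rounded vowel), it takes -po, giving *marafopo*.
The last vowel of *duta* is /a/, which is an unrounded vowel, so the suffix is -a, giving *dutaa*.

marafopo, dutaa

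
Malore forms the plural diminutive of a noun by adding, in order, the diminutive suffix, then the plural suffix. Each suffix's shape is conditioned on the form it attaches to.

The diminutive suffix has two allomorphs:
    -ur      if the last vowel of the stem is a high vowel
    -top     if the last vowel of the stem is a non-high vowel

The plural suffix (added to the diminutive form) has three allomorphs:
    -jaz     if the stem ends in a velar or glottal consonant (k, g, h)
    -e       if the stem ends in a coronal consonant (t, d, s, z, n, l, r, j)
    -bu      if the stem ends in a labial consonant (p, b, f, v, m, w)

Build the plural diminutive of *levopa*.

levopatopbu

*levopa*: last vowel = /a/, a non-high vowel → -top → *levopatop*.
The final consonant of the diminutive form *levopatop* is /p/, which is labial, so the plural suffix is -bu, giving *levopatopbu*.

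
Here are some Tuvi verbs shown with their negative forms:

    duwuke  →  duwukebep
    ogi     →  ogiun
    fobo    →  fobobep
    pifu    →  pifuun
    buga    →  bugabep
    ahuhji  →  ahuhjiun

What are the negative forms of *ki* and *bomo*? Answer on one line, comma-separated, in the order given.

kiun, bomobep

Looking at the last vowel of each stem: -un when the last vowel of the stem is a high vowel (*ogi*, *pifu*, *ahuhji*); -bep when the last vowel of the stem is a non-high vowel (*duwuke*, *fobo*, *buga*).
*ki*: last vowel = /i/, a high vowel → -un → *kiun*.
*bomo*: last vowel = /o/, a non-high vowel → -bep → *bomobep*.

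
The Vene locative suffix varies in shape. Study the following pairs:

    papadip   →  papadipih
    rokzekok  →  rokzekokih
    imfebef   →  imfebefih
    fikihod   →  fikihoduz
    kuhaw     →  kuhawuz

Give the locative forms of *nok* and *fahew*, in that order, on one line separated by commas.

nokih, fahewuz

The suffix is conditioned by the final consonant: -ih when the stem ends in a voiceless consonant (*papadip*, *rokzekok*, *imfebef*); -uz when the stem ends in a voiced consonant (*fikihod*, *kuhaw*).
*nok* — final consonant /k/ (voiceless) → -ih → *nokih*.
*fahew*: final consonant = /w/, voiced → -uz → *fahewuz*.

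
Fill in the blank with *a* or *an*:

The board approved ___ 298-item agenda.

The indefinite article is chosen by the initial *sound* of the following word, not its spelling.
The number *298* is spoken "two hundred …", beginning with /tuː/ — a consonant sound.
So the article is *a*: The board approved a 298-item agenda.

a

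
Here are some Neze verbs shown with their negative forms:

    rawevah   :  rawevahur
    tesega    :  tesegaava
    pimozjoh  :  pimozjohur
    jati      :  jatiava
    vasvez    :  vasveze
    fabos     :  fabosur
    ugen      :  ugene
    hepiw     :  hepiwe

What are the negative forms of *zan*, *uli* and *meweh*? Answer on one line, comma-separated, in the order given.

The alternation tracks the final sound of the stem — -ur when the stem ends in a voiceless consonant (*rawevah*, *pimozjoh*, *fabos*); -e when the stem ends in a voiced consonant (*vasvez*, *ugen*, *hepiw*); -ava when the stem ends in a vowel (*tesega*, *jati*).
Since the final sound of *zan* is /n/ (a voiced consonant), it takes -e, giving *zane*.
*uli* — final sound /i/ (a vowel) → -ava → *uliava*.
*meweh* — final sound /h/ (a voiceless consonant) → -ur → *mewehur*.

zane, uliava, mewehur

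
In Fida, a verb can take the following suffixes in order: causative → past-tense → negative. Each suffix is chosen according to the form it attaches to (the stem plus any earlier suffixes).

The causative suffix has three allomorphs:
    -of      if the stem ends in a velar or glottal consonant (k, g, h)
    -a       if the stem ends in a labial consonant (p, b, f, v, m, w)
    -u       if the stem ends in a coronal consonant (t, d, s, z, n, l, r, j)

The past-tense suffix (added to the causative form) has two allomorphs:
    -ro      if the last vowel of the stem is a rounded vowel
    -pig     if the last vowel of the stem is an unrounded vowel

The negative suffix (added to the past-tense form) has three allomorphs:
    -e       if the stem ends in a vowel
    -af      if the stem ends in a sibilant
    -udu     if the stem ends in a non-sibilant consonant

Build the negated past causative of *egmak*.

egmakofroe

*egmak*: final consonant = /k/, velar/glottal → -of → *egmakof*.
Since the last vowel of the causative form *egmakof* is /o/ (a rounded vowel), it takes -ro, giving *egmakofro*.
The past-tense form *egmakofro*: final sound = /o/, a vowel → -e → *egmakofroe*.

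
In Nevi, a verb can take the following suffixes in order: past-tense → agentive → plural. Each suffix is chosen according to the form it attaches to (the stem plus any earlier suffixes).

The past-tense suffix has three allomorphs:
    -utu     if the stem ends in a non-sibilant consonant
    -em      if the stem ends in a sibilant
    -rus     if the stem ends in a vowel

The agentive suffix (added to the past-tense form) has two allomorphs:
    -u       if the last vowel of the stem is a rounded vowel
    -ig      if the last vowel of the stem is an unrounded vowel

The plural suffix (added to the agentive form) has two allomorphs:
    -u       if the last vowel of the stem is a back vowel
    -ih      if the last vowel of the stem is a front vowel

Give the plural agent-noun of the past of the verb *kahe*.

*kahe*: final sound = /e/, a vowel → -rus → *kaherus*.
Since the last vowel of the past-tense form *kaherus* is /u/ (a rounded vowel), it takes -u, giving *kaherusu*.
Since the last vowel of the agentive form *kaherusu* is /u/ (a back vowel), it takes -u, giving *kaherusuu*.

kaherusuu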